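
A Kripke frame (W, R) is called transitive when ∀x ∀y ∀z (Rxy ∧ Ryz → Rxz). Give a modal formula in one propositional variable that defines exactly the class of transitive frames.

This is transitivity; the standard corresponding axiom is 4: □s → □□s.
Suppose □s→□□s is valid. Take Rxy, Ryz and set V(s)={w : Rxw}. Then □s at x, so □□s at x, so □s at y, so s at z, i.e. Rxz.

□s → □□s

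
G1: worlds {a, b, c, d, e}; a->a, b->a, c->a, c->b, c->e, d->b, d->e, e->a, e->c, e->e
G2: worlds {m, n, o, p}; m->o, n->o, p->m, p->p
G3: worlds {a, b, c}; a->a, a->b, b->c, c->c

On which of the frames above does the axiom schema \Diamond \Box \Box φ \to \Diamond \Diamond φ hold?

G1, G3

This is the axiom for a generalized confluence (Geach) condition; its first-order frame correspondent is \forall x \forall y (xRy \to \exists w (y R^2 w \wedge x R^2 w)).
G1: condition met.
G2: fails — mRo but no w with oR²w and mR²w.
G3: condition met.
Valid on: G1, G3.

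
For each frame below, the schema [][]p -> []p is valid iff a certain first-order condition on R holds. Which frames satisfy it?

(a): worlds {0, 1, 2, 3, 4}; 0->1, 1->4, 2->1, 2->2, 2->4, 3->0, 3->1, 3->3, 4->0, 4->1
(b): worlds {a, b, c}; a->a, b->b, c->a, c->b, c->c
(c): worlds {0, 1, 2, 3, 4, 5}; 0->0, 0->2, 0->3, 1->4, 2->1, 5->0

The schema corresponds to density: forall x forall y (Rxy -> exists z (Rxz & Rzy)).
(a): fails — R01 but no z with R0z and Rz1.
(b): satisfies the condition.
(c): fails — R14 but no z with R1z and Rz4.

(b)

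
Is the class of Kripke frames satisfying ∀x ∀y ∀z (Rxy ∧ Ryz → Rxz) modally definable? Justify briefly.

This is a Sahlqvist condition; the 4 axiom □p → □□p defines it.
Suppose □p→□□p is valid. Take Rxy, Ryz and set V(p)={w : Rxw}. Then □p at x, so □□p at x, so □p at y, so p at z, i.e. Rxz.

Yes — defined by □p → □□p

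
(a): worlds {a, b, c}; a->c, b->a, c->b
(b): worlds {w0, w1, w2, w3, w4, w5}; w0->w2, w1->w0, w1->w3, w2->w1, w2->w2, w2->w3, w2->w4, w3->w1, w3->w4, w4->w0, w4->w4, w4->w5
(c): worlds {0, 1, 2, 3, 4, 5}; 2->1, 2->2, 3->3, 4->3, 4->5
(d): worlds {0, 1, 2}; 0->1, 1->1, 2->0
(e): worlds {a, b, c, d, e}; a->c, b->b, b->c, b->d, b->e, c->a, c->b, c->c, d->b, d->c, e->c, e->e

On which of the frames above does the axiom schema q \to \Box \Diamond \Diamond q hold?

(a), (e)

This is the axiom for a generalized confluence (Geach) condition; its first-order frame correspondent is \forall x \forall z (xRz \to \exists w (x = w \wedge z R^2 w)).
(a): satisfies the condition.
(b): fails — w1Rw3 but no w with w1=w and w3R²w.
(c): fails — 2R1 but no w with 2=w and 1R²w.
(d): fails — 0R1 but no w with 0=w and 1R²w.
(e): satisfies the condition.
Valid on: (a), (e).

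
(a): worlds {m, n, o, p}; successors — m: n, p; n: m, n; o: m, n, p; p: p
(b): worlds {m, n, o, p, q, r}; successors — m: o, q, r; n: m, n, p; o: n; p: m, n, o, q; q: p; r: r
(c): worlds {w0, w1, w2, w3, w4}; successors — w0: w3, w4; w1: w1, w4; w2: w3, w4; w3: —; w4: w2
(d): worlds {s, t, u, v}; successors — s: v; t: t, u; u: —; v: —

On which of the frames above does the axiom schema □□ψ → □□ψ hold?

This is the axiom for a generalized confluence (Geach) condition; its first-order frame correspondent is ∀x ∀z (xR²z → ∃w (xR²w ∧ z = w)).
(a): holds.
(b): holds.
(c): holds.
(d): holds.

(a), (b), (c), (d)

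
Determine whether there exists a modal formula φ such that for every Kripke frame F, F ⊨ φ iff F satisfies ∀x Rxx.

This is a Sahlqvist condition; the T axiom □q → q defines it.
Suppose □q→q is valid. At any x set V(q)={w : Rxw}. Then □q holds at x, so q holds at x, i.e. Rxx.

Yes — defined by □q → q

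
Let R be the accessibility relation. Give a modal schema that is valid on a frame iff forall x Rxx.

□q → q

The condition is reflexivity. The T schema □q → q defines it.
Suppose □q→q is valid. At any x set V(q)={w : Rxw}. Then □q holds at x, so q holds at x, i.e. Rxx.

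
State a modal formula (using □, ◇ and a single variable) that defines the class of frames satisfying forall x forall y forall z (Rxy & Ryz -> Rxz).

The condition is transitivity. The 4 schema □ψ → □□ψ defines it.
Suppose □ψ→□□ψ is valid. Take Rxy, Ryz and set V(ψ)={w : Rxw}. Then □ψ at x, so □□ψ at x, so □ψ at y, so ψ at z, i.e. Rxz.

□ψ → □□ψ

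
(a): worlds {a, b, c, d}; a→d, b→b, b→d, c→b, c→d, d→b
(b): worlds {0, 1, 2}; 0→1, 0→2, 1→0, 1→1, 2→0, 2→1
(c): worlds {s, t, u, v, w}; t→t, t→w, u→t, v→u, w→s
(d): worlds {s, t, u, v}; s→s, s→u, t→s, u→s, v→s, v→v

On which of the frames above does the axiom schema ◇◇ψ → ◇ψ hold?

none

The schema corresponds to transitivity: ∀x ∀y ∀z (Rxy ∧ Ryz → Rxz).
(a): fails — Rdb and Rbd but not Rdd.
(b): fails — R10 and R02 but not R12.
(c): fails — Rut and Rtw but not Ruw.
(d): fails — Rus and Rsu but not Ruu.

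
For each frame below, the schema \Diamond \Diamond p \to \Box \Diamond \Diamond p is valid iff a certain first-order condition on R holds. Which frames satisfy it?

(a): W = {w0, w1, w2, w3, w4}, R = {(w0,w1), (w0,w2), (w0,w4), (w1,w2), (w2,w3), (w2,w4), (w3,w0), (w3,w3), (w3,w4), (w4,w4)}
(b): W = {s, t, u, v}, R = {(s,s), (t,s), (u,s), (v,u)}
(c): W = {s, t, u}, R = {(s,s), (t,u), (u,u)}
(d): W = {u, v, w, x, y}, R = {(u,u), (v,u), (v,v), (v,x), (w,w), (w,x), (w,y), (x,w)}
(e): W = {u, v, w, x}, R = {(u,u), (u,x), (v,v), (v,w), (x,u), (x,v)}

The schema corresponds to a generalized confluence (Geach) condition: \forall x \forall y \forall z ((x R^2 y \wedge xRz) \to \exists w (y = w \wedge z R^2 w)).
(a): fails — w0R²w2, w0Rw1 but no w with w2=w and w1R²w.
(b): satisfies the condition.
(c): satisfies the condition.
(d): fails — vR²u, vRx but no t with u=t and xR²t.
(e): fails — vR²v, vRw but no t with v=t and wR²t.

(b), (c)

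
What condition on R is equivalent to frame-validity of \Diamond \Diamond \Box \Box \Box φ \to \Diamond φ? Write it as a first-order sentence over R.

This is a Sahlqvist (Geach-type) schema ◇^2□^3φ → □^0◇^1φ.
Minimal-valuation argument: fix x; take any y with xR^2y and any z with xR^0z. Set V(φ) to the set of worlds R-reachable from y in exactly 3 steps. Then □^3φ holds at y, so the antecedent holds at x; validity forces ◇^1φ at z, giving a w with zR^1w and yR^3w.
First-order correspondent: \forall x \forall y (x R^2 y \to \exists w (y R^3 w \wedge xRw)).

\forall x \forall y (x R^2 y \to \exists w (y R^3 w \wedge xRw))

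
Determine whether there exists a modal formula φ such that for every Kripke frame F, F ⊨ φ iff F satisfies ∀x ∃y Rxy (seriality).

Definable; □r → ◇r defines it

This is a Sahlqvist condition; the D axiom □r → ◇r defines it.
Suppose □r→◇r is valid. At any x set V(r)=W. Then □r at x, so ◇r at x, so x has a successor.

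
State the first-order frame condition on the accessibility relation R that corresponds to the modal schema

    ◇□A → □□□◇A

∀x ∀y ∀z ((xRy ∧ xR³z) → ∃w (yRw ∧ zRw))

This is a Sahlqvist (Geach-type) schema ◇^1□^1A → □^3◇^1A.
Minimal-valuation argument: fix x; take any y with xR^1y and any z with xR^3z. Set V(A) to the set of worlds R-reachable from y in exactly 1 step. Then □^1A holds at y, so the antecedent holds at x; validity forces ◇^1A at z, giving a w with zR^1w and yR^1w.
First-order correspondent: ∀x ∀y ∀z ((xRy ∧ xR³z) → ∃w (yRw ∧ zRw)).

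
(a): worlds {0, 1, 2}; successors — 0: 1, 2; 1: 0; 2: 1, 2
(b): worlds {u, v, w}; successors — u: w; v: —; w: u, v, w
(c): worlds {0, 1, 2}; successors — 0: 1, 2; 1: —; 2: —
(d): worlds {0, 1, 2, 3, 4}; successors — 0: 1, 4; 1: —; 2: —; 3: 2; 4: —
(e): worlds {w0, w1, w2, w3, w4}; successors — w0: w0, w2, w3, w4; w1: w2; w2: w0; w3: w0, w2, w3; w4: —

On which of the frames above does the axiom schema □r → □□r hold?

(c), (d)

This is the axiom for transitivity; its first-order frame correspondent is ∀x ∀y ∀z (Rxy ∧ Ryz → Rxz).
(a): fails — R10 and R02 but not R12.
(b): fails — Ruw and Rwu but not Ruu.
(c): ✓.
(d): ✓.
(e): fails — Rw1w2 and Rw2w0 but not Rw1w0.
Valid on: (c), (d).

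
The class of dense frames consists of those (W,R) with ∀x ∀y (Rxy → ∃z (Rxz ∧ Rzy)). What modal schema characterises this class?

□□s → □s

This is density; the standard corresponding axiom is C4: □□s → □s.
Suppose □□s→□s is valid. Take Rxy and set V(s)={w : xR²w}. Then □□s at x, so □s at x, so s at y, i.e. ∃z(Rxz∧Rzy).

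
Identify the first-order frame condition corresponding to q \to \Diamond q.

Equivalently (dual form): □q → q.
Suppose □q→q is valid. At any x set V(q)={w : Rxw}. Then □q holds at x, so q holds at x, i.e. Rxx.
The converse is a direct semantic check.
Frame condition: \forall x Rxx.

reflexivity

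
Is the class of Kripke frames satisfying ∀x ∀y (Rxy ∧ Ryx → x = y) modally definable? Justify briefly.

Not definable by any modal formula

If a class were modally definable it would be closed under surjective bounded morphisms (Goldblatt–Thomason).
The 6-cycle (worlds a,b,c,d,e,f with a→b→c→d→e→f→a) is antisymmetric. Sending even-indexed worlds to • and odd-indexed worlds to ∘ is a surjective bounded morphism onto the two-world frame with •↔∘, which is not antisymmetric.
So the class is not modally definable.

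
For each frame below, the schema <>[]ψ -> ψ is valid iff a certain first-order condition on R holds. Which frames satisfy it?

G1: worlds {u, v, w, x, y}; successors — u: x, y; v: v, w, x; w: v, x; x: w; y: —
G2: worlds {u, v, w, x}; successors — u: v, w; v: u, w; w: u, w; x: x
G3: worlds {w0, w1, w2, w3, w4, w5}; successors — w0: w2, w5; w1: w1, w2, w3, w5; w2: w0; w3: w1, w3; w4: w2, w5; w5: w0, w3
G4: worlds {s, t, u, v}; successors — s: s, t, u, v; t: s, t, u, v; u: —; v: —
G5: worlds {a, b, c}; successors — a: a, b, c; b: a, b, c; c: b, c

This is the axiom for symmetry; its first-order frame correspondent is forall x forall y (Rxy -> Ryx).
G1: fails — Rvx but not Rxv.
G2: fails — Rvw but not Rwv.
G3: fails — Rw1w5 but not Rw5w1.
G4: fails — Rtv but not Rvt.
G5: fails — Rac but not Rca.
Valid on no frame.

none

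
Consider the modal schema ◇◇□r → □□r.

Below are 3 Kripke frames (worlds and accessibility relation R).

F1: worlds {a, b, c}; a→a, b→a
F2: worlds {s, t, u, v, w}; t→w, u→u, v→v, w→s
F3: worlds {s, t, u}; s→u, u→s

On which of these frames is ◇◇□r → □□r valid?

F1

Frame correspondent (Sahlqvist): ∀x ∀y ∀z ((xR²y ∧ xR²z) → ∃w (yRw ∧ z = w)) — i.e. a generalized confluence (Geach) condition.
F1: satisfies the condition.
F2: fails — tR²s, tR²s but no w* with sRw* and s=w*.
F3: fails — sR²s, sR²s but no w with sRw and s=w.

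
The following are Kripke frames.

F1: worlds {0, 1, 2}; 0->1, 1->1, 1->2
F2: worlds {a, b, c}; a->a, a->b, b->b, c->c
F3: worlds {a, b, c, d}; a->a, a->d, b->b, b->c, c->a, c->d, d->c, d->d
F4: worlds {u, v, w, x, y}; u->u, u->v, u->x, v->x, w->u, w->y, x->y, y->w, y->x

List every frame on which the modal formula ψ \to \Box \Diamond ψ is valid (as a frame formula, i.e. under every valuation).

none

The schema corresponds to symmetry: \forall x \forall y (Rxy \to Ryx).
F1: fails — R12 but not R21.
F2: fails — Rab but not Rba.
F3: fails — Rbc but not Rcb.
F4: fails — Ruv but not Rvu.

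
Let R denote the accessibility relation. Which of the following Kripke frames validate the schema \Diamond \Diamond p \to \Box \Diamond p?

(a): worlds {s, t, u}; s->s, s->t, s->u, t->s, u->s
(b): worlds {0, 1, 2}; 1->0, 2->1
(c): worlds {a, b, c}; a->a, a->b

(b)

This is the axiom for a generalized confluence (Geach) condition; its first-order frame correspondent is \forall x \forall y \forall z ((x R^2 y \wedge xRz) \to \exists w (y = w \wedge zRw)).
(a): fails — sR²t, sRt but no w with t=w and tRw.
(b): satisfies the condition.
(c): fails — aR²a, aRb but no w with a=w and bRw.
Valid on: (b).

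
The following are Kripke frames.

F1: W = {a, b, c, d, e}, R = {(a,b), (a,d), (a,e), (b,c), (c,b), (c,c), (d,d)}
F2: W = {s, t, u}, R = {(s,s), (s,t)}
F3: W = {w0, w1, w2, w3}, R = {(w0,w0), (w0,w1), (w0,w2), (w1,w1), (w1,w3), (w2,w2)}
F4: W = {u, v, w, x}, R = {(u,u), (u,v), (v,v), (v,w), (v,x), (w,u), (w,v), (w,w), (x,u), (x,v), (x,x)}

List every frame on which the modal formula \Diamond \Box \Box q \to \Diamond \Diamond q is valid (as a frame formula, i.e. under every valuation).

F4

Frame correspondent (Sahlqvist): \forall x \forall y (xRy \to \exists w (y R^2 w \wedge x R^2 w)) — i.e. a generalized confluence (Geach) condition.
F1: fails — aRe but no w with eR²w and aR²w.
F2: fails — sRt but no w with tR²w and sR²w.
F3: fails — w1Rw3 but no w with w3R²w and w1R²w.
F4: ✓.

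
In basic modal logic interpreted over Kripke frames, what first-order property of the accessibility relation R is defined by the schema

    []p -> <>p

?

Suppose □p→◇p is valid. At any x set V(p)=W. Then □p at x, so ◇p at x, so x has a successor.

Seriality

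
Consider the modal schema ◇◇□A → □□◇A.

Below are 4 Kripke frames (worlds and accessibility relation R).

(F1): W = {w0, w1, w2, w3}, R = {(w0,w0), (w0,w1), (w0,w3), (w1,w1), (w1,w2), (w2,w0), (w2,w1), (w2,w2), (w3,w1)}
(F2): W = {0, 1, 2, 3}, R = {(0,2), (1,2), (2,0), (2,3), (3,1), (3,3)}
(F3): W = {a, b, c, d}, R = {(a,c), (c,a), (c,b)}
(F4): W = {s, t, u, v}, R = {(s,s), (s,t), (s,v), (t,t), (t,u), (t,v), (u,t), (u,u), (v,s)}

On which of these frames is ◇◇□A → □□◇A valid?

The schema corresponds to a generalized confluence (Geach) condition: ∀x ∀y ∀z ((xR²y ∧ xR²z) → ∃w (yRw ∧ zRw)).
(F1): satisfies the condition.
(F2): fails — 0R²0, 0R²3 but no w with 0Rw and 3Rw.
(F3): fails — aR²a, aR²b but no w with aRw and bRw.
(F4): fails — sR²t, sR²v but no w with tRw and vRw.

(F1)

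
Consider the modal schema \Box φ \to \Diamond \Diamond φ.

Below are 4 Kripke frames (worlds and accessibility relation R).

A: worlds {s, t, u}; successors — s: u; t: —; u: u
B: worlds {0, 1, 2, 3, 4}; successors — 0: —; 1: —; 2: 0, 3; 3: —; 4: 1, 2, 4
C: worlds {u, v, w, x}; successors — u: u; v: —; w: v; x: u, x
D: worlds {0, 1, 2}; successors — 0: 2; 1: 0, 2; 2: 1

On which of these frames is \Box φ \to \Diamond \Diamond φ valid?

none

Frame correspondent (Sahlqvist): \forall x \exists w (xRw \wedge x R^2 w) — i.e. a generalized confluence (Geach) condition.
A: fails — at t but no w with tRw and tR²w.
B: fails — at 0 but no w with 0Rw and 0R²w.
C: fails — at v but no t with vRt and vR²t.
D: fails — at 0 but no w with 0Rw and 0R²w.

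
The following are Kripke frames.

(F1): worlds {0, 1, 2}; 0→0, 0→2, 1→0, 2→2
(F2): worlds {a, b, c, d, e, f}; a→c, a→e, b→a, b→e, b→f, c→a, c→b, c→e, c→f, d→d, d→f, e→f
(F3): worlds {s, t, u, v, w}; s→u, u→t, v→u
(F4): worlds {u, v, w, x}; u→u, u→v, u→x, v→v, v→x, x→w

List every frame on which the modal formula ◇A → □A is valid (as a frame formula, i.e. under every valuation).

This is the axiom for partial functionality; its first-order frame correspondent is ∀x ∀y ∀z (Rxy ∧ Rxz → y = z).
(F1): fails — 0 sees both 0 and 2.
(F2): fails — a sees both c and e.
(F3): satisfies the condition.
(F4): fails — u sees both u and v.

(F3)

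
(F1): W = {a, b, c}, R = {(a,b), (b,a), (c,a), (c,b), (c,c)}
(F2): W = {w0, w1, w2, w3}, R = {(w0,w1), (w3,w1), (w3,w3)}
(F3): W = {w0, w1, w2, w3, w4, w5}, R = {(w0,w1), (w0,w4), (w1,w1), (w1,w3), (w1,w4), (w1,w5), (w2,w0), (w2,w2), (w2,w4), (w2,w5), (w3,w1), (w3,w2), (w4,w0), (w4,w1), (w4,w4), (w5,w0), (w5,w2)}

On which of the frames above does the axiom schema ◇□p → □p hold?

none

Frame correspondent (Sahlqvist): ∀x ∀y ∀z (Rxy ∧ Rxz → Ryz) — i.e. the Euclidean property.
(F1): fails — Rab and Rab but not Rbb.
(F2): fails — Rw0w1 and Rw0w1 but not Rw1w1.
(F3): fails — Rw1w5 and Rw1w5 but not Rw5w5.
Valid on no frame.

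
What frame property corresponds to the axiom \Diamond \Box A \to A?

symmetry: \forall x \forall y (Rxy \to Ryx)

Equivalently (dual form): A → □◇A.
Suppose A→□◇A is valid. Take Rxy and set V(A)={x}. Then A at x, so □◇A at x, so ◇A at y, so some z with Ryz has A; z=x, i.e. Ryx.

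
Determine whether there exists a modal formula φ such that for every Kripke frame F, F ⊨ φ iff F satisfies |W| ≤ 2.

Any modally definable frame class is closed under disjoint unions.
Any modal formula valid on each of 3 disjoint one-world frames is valid on their disjoint union (validity is preserved under disjoint unions). Each one-world frame has |W|=1≤2, but the union has |W|=3.
So the class is not modally definable.

Not definable by any modal formula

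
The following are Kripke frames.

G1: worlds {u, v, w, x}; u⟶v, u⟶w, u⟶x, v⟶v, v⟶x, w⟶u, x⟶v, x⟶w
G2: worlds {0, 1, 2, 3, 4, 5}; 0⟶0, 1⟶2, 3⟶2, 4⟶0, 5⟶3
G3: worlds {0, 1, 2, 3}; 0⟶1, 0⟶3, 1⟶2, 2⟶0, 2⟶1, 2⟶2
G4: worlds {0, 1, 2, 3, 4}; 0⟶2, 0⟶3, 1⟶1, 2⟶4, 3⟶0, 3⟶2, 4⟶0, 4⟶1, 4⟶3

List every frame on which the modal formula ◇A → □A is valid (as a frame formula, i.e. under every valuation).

The schema corresponds to partial functionality: ∀x ∀y ∀z (Rxy ∧ Rxz → y = z).
G1: fails — u sees both v and w.
G2: condition met.
G3: fails — 0 sees both 1 and 3.
G4: fails — 0 sees both 2 and 3.

G2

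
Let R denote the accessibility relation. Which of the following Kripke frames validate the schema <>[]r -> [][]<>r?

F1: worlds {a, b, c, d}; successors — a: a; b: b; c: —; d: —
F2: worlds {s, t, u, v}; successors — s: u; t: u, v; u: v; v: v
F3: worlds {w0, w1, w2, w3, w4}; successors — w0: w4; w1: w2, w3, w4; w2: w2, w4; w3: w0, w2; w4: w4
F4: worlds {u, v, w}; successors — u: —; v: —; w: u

Frame correspondent (Sahlqvist): forall x forall y forall z ((xRy & x R^2 z) -> exists w (yRw & zRw)) — i.e. a generalized confluence (Geach) condition.
F1: satisfies the condition.
F2: satisfies the condition.
F3: fails — w1Rw3, w1R²w0 but no w with w3Rw and w0Rw.
F4: satisfies the condition.

F1, F2, F4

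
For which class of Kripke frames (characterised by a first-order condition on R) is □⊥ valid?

This is the Ver axiom.
Its frame correspondent is emptiness of R — ∀x ∀y ¬Rxy.

emptiness of R: ∀x ∀y ¬Rxy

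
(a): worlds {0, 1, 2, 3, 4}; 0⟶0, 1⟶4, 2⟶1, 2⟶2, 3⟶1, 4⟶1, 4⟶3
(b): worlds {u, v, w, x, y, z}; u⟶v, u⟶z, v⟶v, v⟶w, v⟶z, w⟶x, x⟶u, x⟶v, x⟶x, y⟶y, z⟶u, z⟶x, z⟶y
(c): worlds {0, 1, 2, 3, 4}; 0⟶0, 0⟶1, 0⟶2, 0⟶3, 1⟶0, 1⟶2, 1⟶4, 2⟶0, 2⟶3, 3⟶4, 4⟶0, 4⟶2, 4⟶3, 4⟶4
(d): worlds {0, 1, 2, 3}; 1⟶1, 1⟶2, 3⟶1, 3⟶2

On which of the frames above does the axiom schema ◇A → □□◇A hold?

none

This is the axiom for a generalized confluence (Geach) condition; its first-order frame correspondent is ∀x ∀y ∀z ((xRy ∧ xR²z) → ∃w (y = w ∧ zRw)).
(a): fails — 1R4, 1R²3 but no w with 4=w and 3Rw.
(b): fails — uRv, uR²w but no t with v=t and wRt.
(c): fails — 0R0, 0R²3 but no w with 0=w and 3Rw.
(d): fails — 1R1, 1R²2 but no w with 1=w and 2Rw.
Valid on no frame.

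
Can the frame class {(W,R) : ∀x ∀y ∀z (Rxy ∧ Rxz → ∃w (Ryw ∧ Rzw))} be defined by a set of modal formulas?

Yes: it is convergence, defined by the .2 schema ◇□p → □◇p.

Definable; ◇□p → □◇p defines it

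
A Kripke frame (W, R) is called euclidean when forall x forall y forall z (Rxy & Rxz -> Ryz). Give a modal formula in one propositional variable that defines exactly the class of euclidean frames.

The condition is the Euclidean property. The 5 schema ◇r → □◇r defines it.

◇r → □◇r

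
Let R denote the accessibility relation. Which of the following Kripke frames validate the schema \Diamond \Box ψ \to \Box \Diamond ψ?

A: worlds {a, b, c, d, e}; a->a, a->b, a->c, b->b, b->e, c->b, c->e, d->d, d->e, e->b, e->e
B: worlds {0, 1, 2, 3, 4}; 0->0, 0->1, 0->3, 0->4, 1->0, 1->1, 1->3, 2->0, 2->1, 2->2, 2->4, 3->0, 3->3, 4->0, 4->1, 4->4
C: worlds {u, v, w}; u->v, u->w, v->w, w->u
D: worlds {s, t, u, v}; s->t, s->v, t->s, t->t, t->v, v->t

The schema corresponds to convergence: \forall x \forall y \forall z (Rxy \wedge Rxz \to \exists w (Ryw \wedge Rzw)).
A: condition met.
B: condition met.
C: fails — Ruv and Ruw but v and w have no common successor.
D: condition met.
Valid on: A, B, D.

A, B, D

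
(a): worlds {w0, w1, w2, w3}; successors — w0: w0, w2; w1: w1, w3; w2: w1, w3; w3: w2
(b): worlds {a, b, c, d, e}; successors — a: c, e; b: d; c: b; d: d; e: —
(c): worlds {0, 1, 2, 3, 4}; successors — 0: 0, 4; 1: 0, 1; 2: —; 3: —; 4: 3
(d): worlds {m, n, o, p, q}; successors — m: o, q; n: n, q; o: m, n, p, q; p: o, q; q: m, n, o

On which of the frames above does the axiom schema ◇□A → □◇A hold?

(d)

This is the axiom for convergence; its first-order frame correspondent is ∀x ∀y ∀z (Rxy ∧ Rxz → ∃w (Ryw ∧ Rzw)).
(a): fails — Rw0w2 and Rw0w0 but w2 and w0 have no common successor.
(b): fails — Rae and Rae but e and e have no common successor.
(c): fails — R00 and R04 but 0 and 4 have no common successor.
(d): ✓.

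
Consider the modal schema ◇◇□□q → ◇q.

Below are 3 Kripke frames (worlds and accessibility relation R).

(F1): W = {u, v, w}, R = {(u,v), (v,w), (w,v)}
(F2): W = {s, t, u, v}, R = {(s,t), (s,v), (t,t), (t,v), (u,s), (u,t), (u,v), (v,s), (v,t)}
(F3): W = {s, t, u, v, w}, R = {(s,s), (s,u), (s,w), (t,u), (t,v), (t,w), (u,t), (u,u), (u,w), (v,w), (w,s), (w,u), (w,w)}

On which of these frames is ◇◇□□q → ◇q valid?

(F2), (F3)

The schema corresponds to a generalized confluence (Geach) condition: ∀x ∀y (xR²y → ∃w (yR²w ∧ xRw)).
(F1): fails — uR²w but no t with wR²t and uRt.
(F2): satisfies the condition.
(F3): satisfies the condition.
Valid on: (F2), (F3).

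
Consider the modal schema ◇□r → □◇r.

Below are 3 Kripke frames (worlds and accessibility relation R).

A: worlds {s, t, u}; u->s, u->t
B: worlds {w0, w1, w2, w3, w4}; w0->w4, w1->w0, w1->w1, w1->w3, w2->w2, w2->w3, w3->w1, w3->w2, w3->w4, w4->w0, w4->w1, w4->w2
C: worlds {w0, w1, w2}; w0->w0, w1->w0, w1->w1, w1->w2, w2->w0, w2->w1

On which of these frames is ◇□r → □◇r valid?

C

This is the axiom for convergence; its first-order frame correspondent is ∀x ∀y ∀z (Rxy ∧ Rxz → ∃w (Ryw ∧ Rzw)).
A: fails — Rus and Rus but s and s have no common successor.
B: fails — Rw1w1 and Rw1w0 but w1 and w0 have no common successor.
C: holds.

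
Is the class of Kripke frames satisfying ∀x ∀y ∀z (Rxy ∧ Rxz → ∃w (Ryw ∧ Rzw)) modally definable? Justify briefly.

Yes: it is convergence, defined by the .2 schema ◇□q → □◇q.
Suppose ◇□q→□◇q is valid. Take Rxy, Rxz and set V(q)={w : Ryw}. Then □q at y so ◇□q at x, so □◇q at x, so ◇q at z, giving w with Rzw and Ryw.

Definable; ◇□q → □◇q defines it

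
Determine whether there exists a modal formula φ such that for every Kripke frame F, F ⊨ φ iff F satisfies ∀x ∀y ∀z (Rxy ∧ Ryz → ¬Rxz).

Modal frame validity is preserved under surjective bounded morphisms.
The 5-cycle (worlds s,t,u,v,w with s→t→u→v→w→s) is intransitive. Mapping every world to a single reflexive point • is a surjective bounded morphism; the reflexive point is not intransitive (R••∧R•• but R••).
Hence intransitivity is not modally definable.

No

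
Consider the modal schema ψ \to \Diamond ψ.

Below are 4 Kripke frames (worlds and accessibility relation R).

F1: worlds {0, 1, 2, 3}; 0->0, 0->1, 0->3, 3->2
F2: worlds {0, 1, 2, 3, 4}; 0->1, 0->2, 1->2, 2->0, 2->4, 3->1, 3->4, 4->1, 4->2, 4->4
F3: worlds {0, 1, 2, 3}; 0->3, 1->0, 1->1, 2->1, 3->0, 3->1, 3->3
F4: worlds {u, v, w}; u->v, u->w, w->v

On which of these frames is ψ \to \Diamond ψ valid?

none

The schema corresponds to reflexivity: \forall x Rxx.
F1: fails — world 1 does not see itself.
F2: fails — world 0 does not see itself.
F3: fails — world 0 does not see itself.
F4: fails — world u does not see itself.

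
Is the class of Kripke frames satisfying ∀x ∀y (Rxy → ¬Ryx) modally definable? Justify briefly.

Not modally definable

Modal frame validity is preserved under surjective bounded morphisms.
The 4-cycle (worlds w0,w1,w2,w3 with w0→w1→w2→w3→w0) is asymmetric. Mapping every world to a single reflexive point • is a surjective bounded morphism, and the reflexive point is not asymmetric (R•• but asymmetry requires ¬R••).
So the class is not modally definable.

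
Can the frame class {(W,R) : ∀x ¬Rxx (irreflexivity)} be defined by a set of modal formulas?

If a class were modally definable it would be closed under surjective bounded morphisms (Goldblatt–Thomason).
The 4-cycle (worlds w0,w1,w2,w3 with w0→w1→w2→w3→w0) is irreflexive, and the map sending every world to a single reflexive point • is a surjective bounded morphism (forth: every edge maps to (•,•); back: every world has a successor). So any modal formula valid on the 4-cycle is also valid on the reflexive point, which is not irreflexive.
Hence irreflexivity is not modally definable.

No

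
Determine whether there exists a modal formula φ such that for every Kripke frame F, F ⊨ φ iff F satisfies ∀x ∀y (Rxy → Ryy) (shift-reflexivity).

Yes, by □(□p → p)

This is a Sahlqvist condition; the T□ axiom □(□p → p) defines it.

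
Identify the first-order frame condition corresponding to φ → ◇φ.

Reflexivity

Equivalently (dual form): □φ → φ.
Suppose □φ→φ is valid. At any x set V(φ)={w : Rxw}. Then □φ holds at x, so φ holds at x, i.e. Rxx.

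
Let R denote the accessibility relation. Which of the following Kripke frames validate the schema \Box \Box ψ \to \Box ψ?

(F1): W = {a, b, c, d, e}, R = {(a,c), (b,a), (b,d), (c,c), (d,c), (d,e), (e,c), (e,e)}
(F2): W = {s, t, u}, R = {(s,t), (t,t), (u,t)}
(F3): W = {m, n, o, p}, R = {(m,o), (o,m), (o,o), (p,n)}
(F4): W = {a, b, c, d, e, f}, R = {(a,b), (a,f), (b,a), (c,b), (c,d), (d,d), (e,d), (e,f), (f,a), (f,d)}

The schema corresponds to density: \forall x \forall y (Rxy \to \exists z (Rxz \wedge Rzy)).
(F1): fails — Rba but no z with Rbz and Rza.
(F2): satisfies the condition.
(F3): fails — Rpn but no z with Rpz and Rzn.
(F4): fails — Rab but no z with Raz and Rzb.
Valid on: (F2).

(F2)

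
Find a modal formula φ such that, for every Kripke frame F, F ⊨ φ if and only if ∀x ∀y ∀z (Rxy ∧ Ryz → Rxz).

□q → □□q

The condition is transitivity. The 4 schema □q → □□q defines it.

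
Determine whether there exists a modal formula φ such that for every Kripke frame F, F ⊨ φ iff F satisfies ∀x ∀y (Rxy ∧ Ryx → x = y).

Any modally definable frame class is closed under surjective bounded morphisms.
The 4-cycle (worlds 0,1,2,3 with 0→1→2→3→0) is antisymmetric. Sending even-indexed worlds to s and odd-indexed worlds to t is a surjective bounded morphism onto the two-world frame with s↔t, which is not antisymmetric.
So the class is not modally definable.

Not modally definable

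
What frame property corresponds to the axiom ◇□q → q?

Symmetry

This is frame-equivalent to q → □◇q (substitute ¬q for q and contrapose).
Suppose q→□◇q is valid. Take Rxy and set V(q)={x}. Then q at x, so □◇q at x, so ◇q at y, so some z with Ryz has q; z=x, i.e. Ryx.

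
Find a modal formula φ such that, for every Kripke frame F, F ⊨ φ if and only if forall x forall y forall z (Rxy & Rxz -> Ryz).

◇q → □◇q

The condition is the Euclidean property. The 5 schema ◇q → □◇q defines it.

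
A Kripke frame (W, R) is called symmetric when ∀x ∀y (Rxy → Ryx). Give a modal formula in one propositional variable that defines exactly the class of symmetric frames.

p → □◇p

This is symmetry; the standard corresponding axiom is B: p → □◇p.
Suppose p→□◇p is valid. Take Rxy and set V(p)={x}. Then p at x, so □◇p at x, so ◇p at y, so some z with Ryz has p; z=x, i.e. Ryx.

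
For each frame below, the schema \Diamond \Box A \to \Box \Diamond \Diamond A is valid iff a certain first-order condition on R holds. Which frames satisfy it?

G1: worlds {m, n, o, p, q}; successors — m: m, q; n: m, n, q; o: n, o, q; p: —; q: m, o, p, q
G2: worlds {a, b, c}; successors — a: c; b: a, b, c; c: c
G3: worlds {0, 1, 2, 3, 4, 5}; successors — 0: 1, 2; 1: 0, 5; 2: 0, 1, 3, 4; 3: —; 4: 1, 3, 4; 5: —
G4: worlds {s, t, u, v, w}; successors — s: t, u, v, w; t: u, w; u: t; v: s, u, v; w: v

G2

Frame correspondent (Sahlqvist): \forall x \forall y \forall z ((xRy \wedge xRz) \to \exists w (yRw \wedge z R^2 w)) — i.e. a generalized confluence (Geach) condition.
G1: fails — qRm, qRp but no w with mRw and pR²w.
G2: condition met.
G3: fails — 0R1, 0R1 but no w with 1Rw and 1R²w.
G4: fails — sRt, sRt but no w* with tRw* and tR²w*.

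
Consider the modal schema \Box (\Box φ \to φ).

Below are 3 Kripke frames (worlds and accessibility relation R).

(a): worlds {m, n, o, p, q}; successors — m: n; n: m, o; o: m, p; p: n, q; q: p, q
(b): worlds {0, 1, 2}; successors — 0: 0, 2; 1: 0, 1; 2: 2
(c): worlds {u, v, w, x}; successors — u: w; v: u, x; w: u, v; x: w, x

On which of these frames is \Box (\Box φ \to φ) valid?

(b)

Frame correspondent (Sahlqvist): \forall x \forall y (Rxy \to Ryy) — i.e. shift-reflexivity.
(a): fails — Rom but not Rmm.
(b): holds.
(c): fails — Rxw but not Rww.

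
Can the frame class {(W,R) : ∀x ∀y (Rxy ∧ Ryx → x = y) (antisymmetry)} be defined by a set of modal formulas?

Modal frame validity is preserved under surjective bounded morphisms.
The 6-cycle (worlds 0,1,2,3,4,5 with 0→1→2→3→4→5→0) is antisymmetric. Sending even-indexed worlds to s and odd-indexed worlds to t is a surjective bounded morphism onto the two-world frame with s↔t, which is not antisymmetric.
So no modal formula (or set of formulas) defines exactly the antisymmetric frames.

No — not modally definable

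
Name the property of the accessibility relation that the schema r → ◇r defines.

Reflexivity

This schema is equivalent to the T axiom □r → r.
It corresponds to reflexivity: ∀x Rxx.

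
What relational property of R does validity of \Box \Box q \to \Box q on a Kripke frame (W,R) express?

Suppose □□q→□q is valid. Take Rxy and set V(q)={w : xR²w}. Then □□q at x, so □q at x, so q at y, i.e. ∃z(Rxz∧Rzy).

density: \forall x \forall y (Rxy \to \exists z (Rxz \wedge Rzy))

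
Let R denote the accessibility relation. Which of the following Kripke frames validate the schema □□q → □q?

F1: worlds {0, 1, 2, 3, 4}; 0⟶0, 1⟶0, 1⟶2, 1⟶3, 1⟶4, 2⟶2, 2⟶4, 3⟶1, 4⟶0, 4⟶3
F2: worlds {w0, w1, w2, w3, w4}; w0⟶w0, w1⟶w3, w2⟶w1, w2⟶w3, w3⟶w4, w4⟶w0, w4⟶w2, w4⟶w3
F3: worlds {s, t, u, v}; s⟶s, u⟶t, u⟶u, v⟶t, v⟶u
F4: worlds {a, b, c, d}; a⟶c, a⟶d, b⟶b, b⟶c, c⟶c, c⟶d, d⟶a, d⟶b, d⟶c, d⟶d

Frame correspondent (Sahlqvist): ∀x ∀y (Rxy → ∃z (Rxz ∧ Rzy)) — i.e. density.
F1: fails — R31 but no z with R3z and Rz1.
F2: fails — Rw1w3 but no z with Rw1z and Rzw3.
F3: holds.
F4: holds.

F3, F4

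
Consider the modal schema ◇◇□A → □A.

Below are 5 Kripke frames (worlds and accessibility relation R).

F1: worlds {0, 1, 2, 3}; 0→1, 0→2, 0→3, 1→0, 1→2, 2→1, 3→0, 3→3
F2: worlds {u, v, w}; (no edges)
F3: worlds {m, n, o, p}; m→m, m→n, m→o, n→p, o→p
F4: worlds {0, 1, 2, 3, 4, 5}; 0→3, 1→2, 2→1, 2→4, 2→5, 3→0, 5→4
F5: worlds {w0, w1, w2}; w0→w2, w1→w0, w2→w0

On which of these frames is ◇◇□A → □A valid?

The schema corresponds to a generalized confluence (Geach) condition: ∀x ∀y ∀z ((xR²y ∧ xRz) → ∃w (yRw ∧ z = w)).
F1: fails — 0R²1, 0R1 but no w with 1Rw and 1=w.
F2: ✓.
F3: fails — mR²n, mRm but no w with nRw and m=w.
F4: fails — 1R²4, 1R2 but no w with 4Rw and 2=w.
F5: ✓.
Valid on: F2, F5.

F2, F5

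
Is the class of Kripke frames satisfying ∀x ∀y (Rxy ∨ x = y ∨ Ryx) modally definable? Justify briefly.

No

If a class were modally definable it would be closed under disjoint unions (Goldblatt–Thomason).
Take 3 disjoint single-world reflexive frames: each is trivially connected, but their disjoint union has 3 worlds with no edge between distinct components, so it is not connected.
So the class is not modally definable.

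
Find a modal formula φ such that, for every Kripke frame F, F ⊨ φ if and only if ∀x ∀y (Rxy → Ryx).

ψ → □◇ψ

This is symmetry; the standard corresponding axiom is B: ψ → □◇ψ.
Suppose ψ→□◇ψ is valid. Take Rxy and set V(ψ)={x}. Then ψ at x, so □◇ψ at x, so ◇ψ at y, so some z with Ryz has ψ; z=x, i.e. Ryx.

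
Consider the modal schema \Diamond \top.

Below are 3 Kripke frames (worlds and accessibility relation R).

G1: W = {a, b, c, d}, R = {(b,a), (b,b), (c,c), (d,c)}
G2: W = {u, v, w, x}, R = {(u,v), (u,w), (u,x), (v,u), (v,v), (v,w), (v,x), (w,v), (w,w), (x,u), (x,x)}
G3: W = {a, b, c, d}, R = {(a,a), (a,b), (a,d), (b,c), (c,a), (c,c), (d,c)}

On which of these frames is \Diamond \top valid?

The schema corresponds to seriality: \forall x \exists y Rxy.
G1: fails — world a has no successor.
G2: holds.
G3: holds.
Valid on: G2, G3.

G2, G3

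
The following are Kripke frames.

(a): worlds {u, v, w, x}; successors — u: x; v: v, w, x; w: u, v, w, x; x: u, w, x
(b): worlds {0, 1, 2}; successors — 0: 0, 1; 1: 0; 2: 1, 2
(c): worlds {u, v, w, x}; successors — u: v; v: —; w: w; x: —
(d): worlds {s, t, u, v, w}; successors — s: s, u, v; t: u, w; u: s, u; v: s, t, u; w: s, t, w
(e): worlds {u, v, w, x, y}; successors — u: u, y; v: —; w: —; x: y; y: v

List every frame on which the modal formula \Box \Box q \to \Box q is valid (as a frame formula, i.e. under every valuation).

The schema corresponds to density: \forall x \forall y (Rxy \to \exists z (Rxz \wedge Rzy)).
(a): satisfies the condition.
(b): satisfies the condition.
(c): fails — Ruv but no z with Ruz and Rzv.
(d): fails — Rvt but no z with Rvz and Rzt.
(e): fails — Rxy but no z with Rxz and Rzy.

(a), (b)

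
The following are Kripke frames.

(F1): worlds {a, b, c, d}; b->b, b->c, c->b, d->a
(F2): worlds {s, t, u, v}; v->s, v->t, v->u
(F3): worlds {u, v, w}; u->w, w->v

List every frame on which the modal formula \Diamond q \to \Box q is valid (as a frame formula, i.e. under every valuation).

Frame correspondent (Sahlqvist): \forall x \forall y \forall z (Rxy \wedge Rxz \to y = z) — i.e. partial functionality.
(F1): fails — b sees both b and c.
(F2): fails — v sees both s and t.
(F3): holds.
Valid on: (F3).

(F3)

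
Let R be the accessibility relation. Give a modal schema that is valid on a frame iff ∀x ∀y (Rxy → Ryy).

This is shift-reflexivity; the standard corresponding axiom is T□: □(□s → s).
Suppose □(□s→s) is valid. Take Rxy and set V(s)={w : Ryw}. Then at y, □s holds; since □(□s→s) at x, □s→s at y, so s at y, i.e. Ryy.

□(□s → s)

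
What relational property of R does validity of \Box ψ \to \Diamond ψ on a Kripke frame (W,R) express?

Suppose □ψ→◇ψ is valid. At any x set V(ψ)=W. Then □ψ at x, so ◇ψ at x, so x has a successor.
Conversely, on a frame with seriality the schema holds at every world under every valuation.
Frame condition: \forall x \exists y Rxy.

seriality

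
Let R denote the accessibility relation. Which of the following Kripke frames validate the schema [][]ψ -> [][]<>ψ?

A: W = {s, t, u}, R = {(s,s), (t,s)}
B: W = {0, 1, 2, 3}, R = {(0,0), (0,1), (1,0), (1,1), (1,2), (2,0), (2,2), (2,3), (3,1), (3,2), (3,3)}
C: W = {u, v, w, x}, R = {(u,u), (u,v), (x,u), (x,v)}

This is the axiom for a generalized confluence (Geach) condition; its first-order frame correspondent is forall x forall z (x R^2 z -> exists w (x R^2 w & zRw)).
A: holds.
B: holds.
C: fails — uR²v but no t with uR²t and vRt.

A, B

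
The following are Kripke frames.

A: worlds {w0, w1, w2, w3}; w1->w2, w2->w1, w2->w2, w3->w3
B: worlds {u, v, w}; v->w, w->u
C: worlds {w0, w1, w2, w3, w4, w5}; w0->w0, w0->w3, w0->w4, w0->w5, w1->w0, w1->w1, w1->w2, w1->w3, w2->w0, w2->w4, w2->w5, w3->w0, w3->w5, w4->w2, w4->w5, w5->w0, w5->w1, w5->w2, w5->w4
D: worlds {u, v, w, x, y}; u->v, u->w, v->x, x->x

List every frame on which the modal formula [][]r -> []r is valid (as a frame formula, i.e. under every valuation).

A, C

This is the axiom for density; its first-order frame correspondent is forall x forall y (Rxy -> exists z (Rxz & Rzy)).
A: holds.
B: fails — Rwu but no z with Rwz and Rzu.
C: holds.
D: fails — Ruv but no z with Ruz and Rzv.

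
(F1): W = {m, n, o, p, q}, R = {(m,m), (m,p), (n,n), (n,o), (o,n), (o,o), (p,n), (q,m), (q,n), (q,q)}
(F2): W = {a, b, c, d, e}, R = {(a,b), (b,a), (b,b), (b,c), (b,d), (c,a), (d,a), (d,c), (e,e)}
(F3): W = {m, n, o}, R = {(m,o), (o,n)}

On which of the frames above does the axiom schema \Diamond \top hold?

(F1), (F2)

Frame correspondent (Sahlqvist): \forall x \exists y Rxy — i.e. seriality.
(F1): holds.
(F2): holds.
(F3): fails — world n has no successor.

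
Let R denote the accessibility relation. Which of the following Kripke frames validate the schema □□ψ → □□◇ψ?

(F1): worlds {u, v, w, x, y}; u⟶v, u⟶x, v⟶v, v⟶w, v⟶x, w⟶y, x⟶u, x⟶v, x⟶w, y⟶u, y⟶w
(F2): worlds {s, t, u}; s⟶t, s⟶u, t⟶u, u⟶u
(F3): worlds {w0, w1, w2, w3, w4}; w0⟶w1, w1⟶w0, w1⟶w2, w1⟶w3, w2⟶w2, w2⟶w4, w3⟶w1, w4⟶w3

The schema corresponds to a generalized confluence (Geach) condition: ∀x ∀z (xR²z → ∃w (xR²w ∧ zRw)).
(F1): fails — uR²w but no t with uR²t and wRt.
(F2): satisfies the condition.
(F3): fails — w0R²w0 but no w with w0R²w and w0Rw.
Valid on: (F2).

(F2)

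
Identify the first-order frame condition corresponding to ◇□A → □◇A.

Suppose ◇□A→□◇A is valid. Take Rxy, Rxz and set V(A)={w : Ryw}. Then □A at y so ◇□A at x, so □◇A at x, so ◇A at z, giving w with Rzw and Ryw.

Convergence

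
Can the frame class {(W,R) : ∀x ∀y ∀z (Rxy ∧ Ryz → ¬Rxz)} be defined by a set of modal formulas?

Any modally definable frame class is closed under surjective bounded morphisms.
The 5-cycle (worlds s,t,u,v,w with s→t→u→v→w→s) is intransitive. Mapping every world to a single reflexive point • is a surjective bounded morphism; the reflexive point is not intransitive (R••∧R•• but R••).
Hence intransitivity is not modally definable.

No — not modally definable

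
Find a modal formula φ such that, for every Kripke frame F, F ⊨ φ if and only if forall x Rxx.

□p → p

This is reflexivity; the standard corresponding axiom is T: □p → p.
Suppose □p→p is valid. At any x set V(p)={w : Rxw}. Then □p holds at x, so p holds at x, i.e. Rxx.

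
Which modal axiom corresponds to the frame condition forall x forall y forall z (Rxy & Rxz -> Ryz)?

The condition is the Euclidean property. The 5 schema ◇q → □◇q defines it.
Suppose ◇q→□◇q is valid. Take Rxy, Rxz and set V(q)={y}. Then ◇q at x, so □◇q at x, so ◇q at z, so some w with Rzw has q; w=y, i.e. Rzy. By symmetry of the argument, Ryz.

◇q → □◇q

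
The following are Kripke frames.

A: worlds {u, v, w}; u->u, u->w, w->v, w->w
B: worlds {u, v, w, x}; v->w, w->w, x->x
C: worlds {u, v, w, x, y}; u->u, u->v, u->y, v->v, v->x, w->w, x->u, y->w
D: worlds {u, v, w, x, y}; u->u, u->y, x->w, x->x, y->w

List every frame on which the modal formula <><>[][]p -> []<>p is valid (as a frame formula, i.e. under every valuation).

This is the axiom for a generalized confluence (Geach) condition; its first-order frame correspondent is forall x forall y forall z ((x R^2 y & xRz) -> exists w (y R^2 w & zRw)).
A: fails — uR²v, uRu but no t with vR²t and uRt.
B: ✓.
C: fails — uR²v, uRy but no t with vR²t and yRt.
D: fails — uR²w, uRu but no t with wR²t and uRt.

B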